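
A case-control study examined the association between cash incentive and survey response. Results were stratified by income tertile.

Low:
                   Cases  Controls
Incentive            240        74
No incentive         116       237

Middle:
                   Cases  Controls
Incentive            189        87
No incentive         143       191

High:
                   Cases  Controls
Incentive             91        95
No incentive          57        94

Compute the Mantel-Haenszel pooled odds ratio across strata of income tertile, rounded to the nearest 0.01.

OR_MH = Σ(aᵢdᵢ/nᵢ) / Σ(bᵢcᵢ/nᵢ), where nᵢ is the stratum total.
Stratum 1 (Low): n = 667; a·d/n = 240·237/667 = 85.2774; b·c/n = 74·116/667 = 12.8696
Stratum 2 (Middle): n = 610; a·d/n = 189·191/610 = 59.1787; b·c/n = 87·143/610 = 20.3951
Stratum 3 (High): n = 337; a·d/n = 91·94/337 = 25.3828; b·c/n = 95·57/337 = 16.0682
OR_MH = (85.2774 + 59.1787 + 25.3828) / (12.8696 + 20.3951 + 16.0682) = 169.8388 / 49.3329 = 3.44271

3.44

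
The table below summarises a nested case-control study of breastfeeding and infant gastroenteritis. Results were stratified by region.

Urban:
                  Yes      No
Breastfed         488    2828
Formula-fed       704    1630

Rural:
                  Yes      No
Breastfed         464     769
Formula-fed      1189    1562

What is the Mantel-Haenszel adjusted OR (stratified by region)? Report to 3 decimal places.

0.555

OR_MH = Σ(aᵢdᵢ/nᵢ) / Σ(bᵢcᵢ/nᵢ), where nᵢ is the stratum total.
Stratum 1 (Urban): n = 5650; a·d/n = 488·1630/5650 = 140.7858; b·c/n = 2828·704/5650 = 352.3738
Stratum 2 (Rural): n = 3984; a·d/n = 464·1562/3984 = 181.9197; b·c/n = 769·1189/3984 = 229.5033
OR_MH = (140.7858 + 181.9197) / (352.3738 + 229.5033) = 322.7055 / 581.8771 = 0.55459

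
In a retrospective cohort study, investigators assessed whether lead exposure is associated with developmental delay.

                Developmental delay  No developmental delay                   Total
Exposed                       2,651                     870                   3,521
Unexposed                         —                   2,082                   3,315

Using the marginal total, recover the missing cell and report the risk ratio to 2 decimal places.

2.02

The missing cell is in the unexposed row: 3315 − 2082 = 1233.
So a = 2651, b = 870, c = 1233, d = 2082.
RR = [a/(a+b)] / [c/(c+d)] = (2651/3521) / (1233/3315) = 0.75291/0.37195 = 2.02425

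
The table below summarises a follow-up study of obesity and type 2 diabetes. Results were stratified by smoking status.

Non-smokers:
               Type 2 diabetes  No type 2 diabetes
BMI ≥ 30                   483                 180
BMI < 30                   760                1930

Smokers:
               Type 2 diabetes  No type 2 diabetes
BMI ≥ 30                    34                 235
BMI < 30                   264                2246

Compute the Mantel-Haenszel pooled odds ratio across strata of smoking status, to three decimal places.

4.840

OR_MH = Σ(aᵢdᵢ/nᵢ) / Σ(bᵢcᵢ/nᵢ), where nᵢ is the stratum total.
Stratum 1 (Non-smokers): n = 3353; a·d/n = 483·1930/3353 = 278.0167; b·c/n = 180·760/3353 = 40.7993
Stratum 2 (Smokers): n = 2779; a·d/n = 34·2246/2779 = 27.4789; b·c/n = 235·264/2779 = 22.3246
OR_MH = (278.0167 + 27.4789) / (40.7993 + 22.3246) = 305.4957 / 63.1239 = 4.83962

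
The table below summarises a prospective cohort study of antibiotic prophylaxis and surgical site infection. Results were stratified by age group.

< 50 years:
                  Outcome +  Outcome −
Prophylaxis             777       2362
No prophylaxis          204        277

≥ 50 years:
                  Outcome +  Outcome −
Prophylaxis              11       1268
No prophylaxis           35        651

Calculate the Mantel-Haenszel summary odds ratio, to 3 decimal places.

OR_MH = Σ(aᵢdᵢ/nᵢ) / Σ(bᵢcᵢ/nᵢ), where nᵢ is the stratum total.
Stratum 1 (< 50 years): n = 3620; a·d/n = 777·277/3620 = 59.4555; b·c/n = 2362·204/3620 = 133.1072
Stratum 2 (≥ 50 years): n = 1965; a·d/n = 11·651/1965 = 3.6443; b·c/n = 1268·35/1965 = 22.5852
OR_MH = (59.4555 + 3.6443) / (133.1072 + 22.5852) = 63.0998 / 155.6924 = 0.40528

0.405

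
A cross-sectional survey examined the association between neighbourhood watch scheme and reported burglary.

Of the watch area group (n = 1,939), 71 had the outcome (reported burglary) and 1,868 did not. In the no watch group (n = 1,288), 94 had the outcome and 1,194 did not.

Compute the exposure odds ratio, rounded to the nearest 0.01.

From the description: a = 71, b = 1868, c = 94, d = 1194.
OR = (a·d)/(b·c) = (71 × 1194) / (1868 × 94) = 84774 / 175592 = 0.48279
Exposure is associated with lower odds of reported burglary (OR = 0.48 < 1).

0.48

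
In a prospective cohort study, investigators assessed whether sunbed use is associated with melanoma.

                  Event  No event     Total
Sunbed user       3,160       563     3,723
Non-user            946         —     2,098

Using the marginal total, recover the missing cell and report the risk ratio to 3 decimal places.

1.882

The missing cell is in the unexposed row: 2098 − 946 = 1152.
So a = 3160, b = 563, c = 946, d = 1152.
RR = [a/(a+b)] / [c/(c+d)] = (3160/3723) / (946/2098) = 0.84878/0.45091 = 1.88238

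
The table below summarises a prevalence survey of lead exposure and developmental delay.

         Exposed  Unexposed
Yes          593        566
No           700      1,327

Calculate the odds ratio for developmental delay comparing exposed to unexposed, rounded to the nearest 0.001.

Reading the table with exposure as columns: a = 593 (Exposed, case), b = 700 (Exposed, non-case), c = 566 (Unexposed, case), d = 1327.
OR = (a·d)/(b·c) = (593 × 1327) / (700 × 566) = 786911 / 396200 = 1.98615
The odds of developmental delay are about 1.99 times as high in the exposed group.

1.986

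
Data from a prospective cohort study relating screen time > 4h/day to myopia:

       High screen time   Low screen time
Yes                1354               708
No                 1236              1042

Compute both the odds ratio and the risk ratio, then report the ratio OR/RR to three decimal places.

Reading the table with exposure as columns: a = 1354 (High screen time, case), b = 1236 (High screen time, non-case), c = 708 (Low screen time, case), d = 1042.
OR = (1354·1042)/(1236·708) = 1410868/875088 = 1.61226
Risk in exposed = 1354/2590 = 0.52278; risk in unexposed = 708/1750 = 0.40457; RR = 1.29218
OR/RR = 1.61226 / 1.29218 = 1.24770
The outcome is not rare, so the OR lies further from 1 than the RR.

1.248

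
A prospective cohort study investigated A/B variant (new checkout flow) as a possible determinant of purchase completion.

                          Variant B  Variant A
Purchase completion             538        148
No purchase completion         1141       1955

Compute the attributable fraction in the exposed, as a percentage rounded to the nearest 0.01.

Reading the table with exposure as columns: a = 538 (Variant B, case), b = 1141 (Variant B, non-case), c = 148 (Variant A, case), d = 1955.
Risk in exposed = 538/1679 = 0.32043; risk in unexposed = 148/2103 = 0.07038.
RR = 0.32043/0.07038 = 4.55312
AR% = (RR − 1)/RR × 100 = (4.55312 − 1)/4.55312 × 100 = 78.0370%

78.04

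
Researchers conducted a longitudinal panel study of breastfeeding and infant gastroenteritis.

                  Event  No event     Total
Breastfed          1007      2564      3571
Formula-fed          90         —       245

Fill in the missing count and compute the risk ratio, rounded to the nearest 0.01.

0.77

The missing cell is in the unexposed row: 245 − 90 = 155.
So a = 1007, b = 2564, c = 90, d = 155.
RR = [a/(a+b)] / [c/(c+d)] = (1007/3571) / (90/245) = 0.28199/0.36735 = 0.76765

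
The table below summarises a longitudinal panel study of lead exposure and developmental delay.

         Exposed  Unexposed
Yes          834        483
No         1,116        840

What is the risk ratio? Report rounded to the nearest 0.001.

1.172

Reading the table with exposure as columns: a = 834 (Exposed, case), b = 1116 (Exposed, non-case), c = 483 (Unexposed, case), d = 840.
Risk in exposed = 834/1950 = 0.42769; risk in unexposed = 483/1323 = 0.36508.
RR = 0.42769 / 0.36508 = 1.17151
The risk among the exposed is 1.17 times that among the unexposed.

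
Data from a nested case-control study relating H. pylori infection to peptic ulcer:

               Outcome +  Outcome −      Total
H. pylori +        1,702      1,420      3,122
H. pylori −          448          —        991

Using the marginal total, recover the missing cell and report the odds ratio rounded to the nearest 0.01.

1.45

The missing cell is in the unexposed row: 991 − 448 = 543.
So a = 1702, b = 1420, c = 448, d = 543.
OR = (a·d)/(b·c) = (1702 × 543) / (1420 × 448) = 924186 / 636160 = 1.45276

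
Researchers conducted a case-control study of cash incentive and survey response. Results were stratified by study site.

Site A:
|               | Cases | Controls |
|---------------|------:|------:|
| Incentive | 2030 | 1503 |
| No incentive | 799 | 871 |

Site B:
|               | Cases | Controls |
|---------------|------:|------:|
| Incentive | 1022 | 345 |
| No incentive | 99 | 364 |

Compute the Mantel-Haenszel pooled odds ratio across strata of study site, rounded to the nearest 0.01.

2.18

OR_MH = Σ(aᵢdᵢ/nᵢ) / Σ(bᵢcᵢ/nᵢ), where nᵢ is the stratum total.
Stratum 1 (Site A): n = 5203; a·d/n = 2030·871/5203 = 339.8289; b·c/n = 1503·799/5203 = 230.8086
Stratum 2 (Site B): n = 1830; a·d/n = 1022·364/1830 = 203.2831; b·c/n = 345·99/1830 = 18.6639
OR_MH = (339.8289 + 203.2831) / (230.8086 + 18.6639) = 543.1120 / 249.4725 = 2.17704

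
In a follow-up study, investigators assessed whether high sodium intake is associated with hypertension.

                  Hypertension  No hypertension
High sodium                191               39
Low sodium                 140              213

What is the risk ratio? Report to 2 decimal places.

Cells: a = 191, b = 39, c = 140, d = 213.
Risk in exposed = 191/230 = 0.83043; risk in unexposed = 140/353 = 0.39660.
RR = 0.83043 / 0.39660 = 2.09388
The risk among the exposed is 2.09 times that among the unexposed.

2.09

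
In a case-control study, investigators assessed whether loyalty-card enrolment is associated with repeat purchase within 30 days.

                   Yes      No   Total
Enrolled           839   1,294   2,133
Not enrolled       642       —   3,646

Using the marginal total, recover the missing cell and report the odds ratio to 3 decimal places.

3.034

The missing cell is in the unexposed row: 3646 − 642 = 3004.
So a = 839, b = 1294, c = 642, d = 3004.
OR = (a·d)/(b·c) = (839 × 3004) / (1294 × 642) = 2520356 / 830748 = 3.03384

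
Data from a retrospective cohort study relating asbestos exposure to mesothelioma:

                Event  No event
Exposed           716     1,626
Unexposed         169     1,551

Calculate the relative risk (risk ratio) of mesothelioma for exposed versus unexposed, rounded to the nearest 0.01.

Cells: a = 716, b = 1626, c = 169, d = 1551.
Risk in exposed = 716/2342 = 0.30572; risk in unexposed = 169/1720 = 0.09826.
RR = 0.30572 / 0.09826 = 3.11149
The risk among the exposed is 3.11 times that among the unexposed.

3.11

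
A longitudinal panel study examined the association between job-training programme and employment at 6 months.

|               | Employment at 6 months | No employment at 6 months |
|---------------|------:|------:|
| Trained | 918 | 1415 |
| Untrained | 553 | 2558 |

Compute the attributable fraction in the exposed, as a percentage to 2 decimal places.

Cells: a = 918, b = 1415, c = 553, d = 2558.
Risk in exposed = 918/2333 = 0.39348; risk in unexposed = 553/3111 = 0.17776.
RR = 0.39348/0.17776 = 2.21362
AR% = (RR − 1)/RR × 100 = (2.21362 − 1)/2.21362 × 100 = 54.8251%

54.83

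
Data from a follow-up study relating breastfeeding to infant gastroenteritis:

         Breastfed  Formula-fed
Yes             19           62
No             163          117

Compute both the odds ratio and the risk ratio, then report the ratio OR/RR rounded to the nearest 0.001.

Reading the table with exposure as columns: a = 19 (Breastfed, case), b = 163 (Breastfed, non-case), c = 62 (Formula-fed, case), d = 117.
OR = (19·117)/(163·62) = 2223/10106 = 0.21997
Risk in exposed = 19/182 = 0.10440; risk in unexposed = 62/179 = 0.34637; RR = 0.30140
OR/RR = 0.21997 / 0.30140 = 0.72982
The outcome is not rare, so the OR lies further from 1 than the RR.

0.730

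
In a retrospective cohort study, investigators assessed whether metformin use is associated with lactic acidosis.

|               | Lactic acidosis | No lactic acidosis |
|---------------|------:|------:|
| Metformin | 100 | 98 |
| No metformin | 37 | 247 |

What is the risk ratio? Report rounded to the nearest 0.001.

Cells: a = 100, b = 98, c = 37, d = 247.
Risk in exposed = 100/198 = 0.50505; risk in unexposed = 37/284 = 0.13028.
RR = 0.50505 / 0.13028 = 3.87660
The risk among the exposed is 3.88 times that among the unexposed.

3.877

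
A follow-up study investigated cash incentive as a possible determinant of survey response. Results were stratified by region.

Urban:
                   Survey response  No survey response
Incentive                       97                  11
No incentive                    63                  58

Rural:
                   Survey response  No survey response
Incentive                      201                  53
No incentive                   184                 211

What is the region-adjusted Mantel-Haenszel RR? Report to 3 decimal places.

1.706

RR_MH = Σ(aᵢ·n₀ᵢ/nᵢ) / Σ(cᵢ·n₁ᵢ/nᵢ), with n₁ᵢ = aᵢ+bᵢ (exposed), n₀ᵢ = cᵢ+dᵢ (unexposed), nᵢ = n₁ᵢ+n₀ᵢ.
Stratum 1 (Urban): n₁ = 108, n₀ = 121, n = 229; a·n₀/n = 97·121/229 = 51.2533; c·n₁/n = 63·108/229 = 29.7118
Stratum 2 (Rural): n₁ = 254, n₀ = 395, n = 649; a·n₀/n = 201·395/649 = 122.3344; c·n₁/n = 184·254/649 = 72.0123
RR_MH = (51.2533 + 122.3344) / (29.7118 + 72.0123) = 173.5876 / 101.7241 = 1.70646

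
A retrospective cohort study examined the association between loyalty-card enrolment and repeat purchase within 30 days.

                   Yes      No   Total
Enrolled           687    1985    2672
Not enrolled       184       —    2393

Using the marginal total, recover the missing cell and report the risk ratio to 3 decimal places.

The missing cell is in the unexposed row: 2393 − 184 = 2209.
So a = 687, b = 1985, c = 184, d = 2209.
RR = [a/(a+b)] / [c/(c+d)] = (687/2672) / (184/2393) = 0.25711/0.07689 = 3.34384

3.344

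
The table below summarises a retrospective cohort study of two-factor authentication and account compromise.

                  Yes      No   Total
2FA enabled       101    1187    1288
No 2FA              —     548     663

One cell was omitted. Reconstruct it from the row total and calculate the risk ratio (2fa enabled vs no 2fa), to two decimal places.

0.45

The missing cell is in the unexposed row: 663 − 548 = 115.
So a = 101, b = 1187, c = 115, d = 548.
RR = [a/(a+b)] / [c/(c+d)] = (101/1288) / (115/663) = 0.07842/0.17345 = 0.45209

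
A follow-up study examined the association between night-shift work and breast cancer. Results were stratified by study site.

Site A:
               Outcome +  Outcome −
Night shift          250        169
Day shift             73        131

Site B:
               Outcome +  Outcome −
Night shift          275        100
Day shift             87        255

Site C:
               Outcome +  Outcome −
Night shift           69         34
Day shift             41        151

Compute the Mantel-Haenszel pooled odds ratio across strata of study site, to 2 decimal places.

OR_MH = Σ(aᵢdᵢ/nᵢ) / Σ(bᵢcᵢ/nᵢ), where nᵢ is the stratum total.
Stratum 1 (Site A): n = 623; a·d/n = 250·131/623 = 52.5682; b·c/n = 169·73/623 = 19.8026
Stratum 2 (Site B): n = 717; a·d/n = 275·255/717 = 97.8033; b·c/n = 100·87/717 = 12.1339
Stratum 3 (Site C): n = 295; a·d/n = 69·151/295 = 35.3186; b·c/n = 34·41/295 = 4.7254
OR_MH = (52.5682 + 97.8033 + 35.3186) / (19.8026 + 12.1339 + 4.7254) = 185.6902 / 36.6619 = 5.06494

5.06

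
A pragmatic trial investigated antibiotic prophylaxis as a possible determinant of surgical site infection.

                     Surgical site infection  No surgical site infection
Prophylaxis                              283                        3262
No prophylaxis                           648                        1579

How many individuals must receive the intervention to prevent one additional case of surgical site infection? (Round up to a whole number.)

5

Risk in treated group = 283/3545 = 0.07983; risk in control = 648/2227 = 0.29097.
Absolute risk reduction = 0.29097 − 0.07983 = 0.21114
NNT = 1 / ARR = 1 / 0.21114 = 4.736 → round up → 5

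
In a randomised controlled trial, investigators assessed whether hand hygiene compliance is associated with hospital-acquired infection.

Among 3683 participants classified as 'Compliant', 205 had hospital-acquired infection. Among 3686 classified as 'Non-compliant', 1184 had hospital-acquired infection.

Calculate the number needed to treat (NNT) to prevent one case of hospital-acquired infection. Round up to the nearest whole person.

4

Risk in treated group = 205/3683 = 0.05566; risk in control = 1184/3686 = 0.32122.
Absolute risk reduction = 0.32122 − 0.05566 = 0.26555
NNT = 1 / ARR = 1 / 0.26555 = 3.766 → round up → 4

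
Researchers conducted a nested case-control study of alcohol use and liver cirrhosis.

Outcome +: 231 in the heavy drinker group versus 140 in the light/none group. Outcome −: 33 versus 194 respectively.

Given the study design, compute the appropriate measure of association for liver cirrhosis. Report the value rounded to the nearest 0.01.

From the description: a = 231, b = 33, c = 140, d = 194.
This is a nested case-control study: participants were sampled on outcome status, so risks in the source population cannot be estimated directly — relative risk is not valid here. The odds ratio is the appropriate measure.
OR = (a·d)/(b·c) = (231 × 194) / (33 × 140) = 44814 / 4620 = 9.70000

9.70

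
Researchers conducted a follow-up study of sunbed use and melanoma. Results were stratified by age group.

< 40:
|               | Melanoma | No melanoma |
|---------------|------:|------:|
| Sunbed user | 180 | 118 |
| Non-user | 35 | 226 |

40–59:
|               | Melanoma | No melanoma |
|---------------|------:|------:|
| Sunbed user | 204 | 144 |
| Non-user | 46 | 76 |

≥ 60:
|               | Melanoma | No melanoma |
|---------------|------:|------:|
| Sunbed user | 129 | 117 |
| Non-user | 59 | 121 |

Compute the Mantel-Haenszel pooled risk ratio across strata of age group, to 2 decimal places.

RR_MH = Σ(aᵢ·n₀ᵢ/nᵢ) / Σ(cᵢ·n₁ᵢ/nᵢ), with n₁ᵢ = aᵢ+bᵢ (exposed), n₀ᵢ = cᵢ+dᵢ (unexposed), nᵢ = n₁ᵢ+n₀ᵢ.
Stratum 1 (< 40): n₁ = 298, n₀ = 261, n = 559; a·n₀/n = 180·261/559 = 84.0429; c·n₁/n = 35·298/559 = 18.6583
Stratum 2 (40–59): n₁ = 348, n₀ = 122, n = 470; a·n₀/n = 204·122/470 = 52.9532; c·n₁/n = 46·348/470 = 34.0596
Stratum 3 (≥ 60): n₁ = 246, n₀ = 180, n = 426; a·n₀/n = 129·180/426 = 54.5070; c·n₁/n = 59·246/426 = 34.0704
RR_MH = (84.0429 + 52.9532 + 54.5070) / (18.6583 + 34.0596 + 34.0704) = 191.5032 / 86.7883 = 2.20655

2.21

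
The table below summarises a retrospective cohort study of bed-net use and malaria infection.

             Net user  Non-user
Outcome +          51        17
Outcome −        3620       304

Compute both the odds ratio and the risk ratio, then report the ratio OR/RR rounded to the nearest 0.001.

Reading the table with exposure as columns: a = 51 (Net user, case), b = 3620 (Net user, non-case), c = 17 (Non-user, case), d = 304.
OR = (51·304)/(3620·17) = 15504/61540 = 0.25193
Risk in exposed = 51/3671 = 0.01389; risk in unexposed = 17/321 = 0.05296; RR = 0.26233
OR/RR = 0.25193 / 0.26233 = 0.96038
The outcome is rare in both groups, so OR ≈ RR (ratio near 1).

0.960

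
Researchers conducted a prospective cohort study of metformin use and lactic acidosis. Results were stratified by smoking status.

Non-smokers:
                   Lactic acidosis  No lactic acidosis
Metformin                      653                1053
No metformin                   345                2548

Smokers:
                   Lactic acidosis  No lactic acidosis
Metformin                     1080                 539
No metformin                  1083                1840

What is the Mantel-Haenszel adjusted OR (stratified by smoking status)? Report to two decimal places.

3.85

OR_MH = Σ(aᵢdᵢ/nᵢ) / Σ(bᵢcᵢ/nᵢ), where nᵢ is the stratum total.
Stratum 1 (Non-smokers): n = 4599; a·d/n = 653·2548/4599 = 361.7839; b·c/n = 1053·345/4599 = 78.9922
Stratum 2 (Smokers): n = 4542; a·d/n = 1080·1840/4542 = 437.5165; b·c/n = 539·1083/4542 = 128.5198
OR_MH = (361.7839 + 437.5165) / (78.9922 + 128.5198) = 799.3004 / 207.5120 = 3.85183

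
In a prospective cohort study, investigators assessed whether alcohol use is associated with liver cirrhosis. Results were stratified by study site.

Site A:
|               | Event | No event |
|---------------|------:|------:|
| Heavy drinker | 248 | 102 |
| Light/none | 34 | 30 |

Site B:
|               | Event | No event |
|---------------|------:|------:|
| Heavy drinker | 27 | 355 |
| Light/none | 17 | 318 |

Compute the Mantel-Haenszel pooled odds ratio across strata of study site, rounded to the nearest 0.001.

1.783

OR_MH = Σ(aᵢdᵢ/nᵢ) / Σ(bᵢcᵢ/nᵢ), where nᵢ is the stratum total.
Stratum 1 (Site A): n = 414; a·d/n = 248·30/414 = 17.9710; b·c/n = 102·34/414 = 8.3768
Stratum 2 (Site B): n = 717; a·d/n = 27·318/717 = 11.9749; b·c/n = 355·17/717 = 8.4170
OR_MH = (17.9710 + 11.9749) / (8.3768 + 8.4170) = 29.9459 / 16.7938 = 1.78315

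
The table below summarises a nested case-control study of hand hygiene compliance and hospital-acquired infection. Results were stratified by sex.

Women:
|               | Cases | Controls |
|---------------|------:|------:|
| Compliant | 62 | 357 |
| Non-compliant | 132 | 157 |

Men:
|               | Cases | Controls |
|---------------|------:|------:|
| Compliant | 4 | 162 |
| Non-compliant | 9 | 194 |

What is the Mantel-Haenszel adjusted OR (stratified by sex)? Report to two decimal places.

0.22

OR_MH = Σ(aᵢdᵢ/nᵢ) / Σ(bᵢcᵢ/nᵢ), where nᵢ is the stratum total.
Stratum 1 (Women): n = 708; a·d/n = 62·157/708 = 13.7486; b·c/n = 357·132/708 = 66.5593
Stratum 2 (Men): n = 369; a·d/n = 4·194/369 = 2.1030; b·c/n = 162·9/369 = 3.9512
OR_MH = (13.7486 + 2.1030) / (66.5593 + 3.9512) = 15.8516 / 70.5105 = 0.22481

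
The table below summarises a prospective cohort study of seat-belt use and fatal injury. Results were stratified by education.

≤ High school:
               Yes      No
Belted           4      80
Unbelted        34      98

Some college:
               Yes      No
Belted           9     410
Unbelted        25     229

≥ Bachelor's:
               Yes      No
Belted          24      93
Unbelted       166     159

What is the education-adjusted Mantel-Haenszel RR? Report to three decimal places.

RR_MH = Σ(aᵢ·n₀ᵢ/nᵢ) / Σ(cᵢ·n₁ᵢ/nᵢ), with n₁ᵢ = aᵢ+bᵢ (exposed), n₀ᵢ = cᵢ+dᵢ (unexposed), nᵢ = n₁ᵢ+n₀ᵢ.
Stratum 1 (≤ High school): n₁ = 84, n₀ = 132, n = 216; a·n₀/n = 4·132/216 = 2.4444; c·n₁/n = 34·84/216 = 13.2222
Stratum 2 (Some college): n₁ = 419, n₀ = 254, n = 673; a·n₀/n = 9·254/673 = 3.3967; c·n₁/n = 25·419/673 = 15.5646
Stratum 3 (≥ Bachelor's): n₁ = 117, n₀ = 325, n = 442; a·n₀/n = 24·325/442 = 17.6471; c·n₁/n = 166·117/442 = 43.9412
RR_MH = (2.4444 + 3.3967 + 17.6471) / (13.2222 + 15.5646 + 43.9412) = 23.4882 / 72.7280 = 0.32296

0.323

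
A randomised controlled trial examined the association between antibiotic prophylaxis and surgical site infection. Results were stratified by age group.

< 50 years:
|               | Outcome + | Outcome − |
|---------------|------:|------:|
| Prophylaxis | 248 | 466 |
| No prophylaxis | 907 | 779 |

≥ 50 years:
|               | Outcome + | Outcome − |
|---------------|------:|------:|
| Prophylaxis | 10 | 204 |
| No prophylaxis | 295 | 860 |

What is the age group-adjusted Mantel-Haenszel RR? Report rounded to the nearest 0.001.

RR_MH = Σ(aᵢ·n₀ᵢ/nᵢ) / Σ(cᵢ·n₁ᵢ/nᵢ), with n₁ᵢ = aᵢ+bᵢ (exposed), n₀ᵢ = cᵢ+dᵢ (unexposed), nᵢ = n₁ᵢ+n₀ᵢ.
Stratum 1 (< 50 years): n₁ = 714, n₀ = 1686, n = 2400; a·n₀/n = 248·1686/2400 = 174.2200; c·n₁/n = 907·714/2400 = 269.8325
Stratum 2 (≥ 50 years): n₁ = 214, n₀ = 1155, n = 1369; a·n₀/n = 10·1155/1369 = 8.4368; c·n₁/n = 295·214/1369 = 46.1140
RR_MH = (174.2200 + 8.4368) / (269.8325 + 46.1140) = 182.6568 / 315.9465 = 0.57813

0.578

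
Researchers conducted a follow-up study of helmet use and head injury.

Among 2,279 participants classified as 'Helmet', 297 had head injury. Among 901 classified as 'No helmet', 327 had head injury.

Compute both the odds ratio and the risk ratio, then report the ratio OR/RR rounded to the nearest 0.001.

From the description: a = 297, b = 1982, c = 327, d = 574.
OR = (297·574)/(1982·327) = 170478/648114 = 0.26304
Risk in exposed = 297/2279 = 0.13032; risk in unexposed = 327/901 = 0.36293; RR = 0.35908
OR/RR = 0.26304 / 0.35908 = 0.73253
The outcome is not rare, so the OR lies further from 1 than the RR.

0.733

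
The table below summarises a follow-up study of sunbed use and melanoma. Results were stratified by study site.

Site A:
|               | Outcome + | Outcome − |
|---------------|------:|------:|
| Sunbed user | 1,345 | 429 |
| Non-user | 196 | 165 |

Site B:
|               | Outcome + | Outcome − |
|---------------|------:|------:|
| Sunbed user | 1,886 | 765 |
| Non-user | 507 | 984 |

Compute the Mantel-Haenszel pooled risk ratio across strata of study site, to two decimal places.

RR_MH = Σ(aᵢ·n₀ᵢ/nᵢ) / Σ(cᵢ·n₁ᵢ/nᵢ), with n₁ᵢ = aᵢ+bᵢ (exposed), n₀ᵢ = cᵢ+dᵢ (unexposed), nᵢ = n₁ᵢ+n₀ᵢ.
Stratum 1 (Site A): n₁ = 1774, n₀ = 361, n = 2135; a·n₀/n = 1345·361/2135 = 227.4215; c·n₁/n = 196·1774/2135 = 162.8590
Stratum 2 (Site B): n₁ = 2651, n₀ = 1491, n = 4142; a·n₀/n = 1886·1491/4142 = 678.9054; c·n₁/n = 507·2651/4142 = 324.4947
RR_MH = (227.4215 + 678.9054) / (162.8590 + 324.4947) = 906.3269 / 487.3537 = 1.85969

1.86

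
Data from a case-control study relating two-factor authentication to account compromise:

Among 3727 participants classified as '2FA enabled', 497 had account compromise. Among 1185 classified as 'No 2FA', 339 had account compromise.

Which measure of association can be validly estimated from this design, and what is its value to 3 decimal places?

0.384

From the description: a = 497, b = 3230, c = 339, d = 846.
This is a case-control study: participants were sampled on outcome status, so risks in the source population cannot be estimated directly — relative risk is not valid here. The odds ratio is the appropriate measure.
OR = (a·d)/(b·c) = (497 × 846) / (3230 × 339) = 420462 / 1094970 = 0.38399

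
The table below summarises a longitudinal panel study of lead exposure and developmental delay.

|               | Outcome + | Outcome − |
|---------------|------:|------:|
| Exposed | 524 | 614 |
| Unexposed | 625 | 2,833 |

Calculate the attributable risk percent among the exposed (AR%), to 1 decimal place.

Cells: a = 524, b = 614, c = 625, d = 2833.
Risk in exposed = 524/1138 = 0.46046; risk in unexposed = 625/3458 = 0.18074.
RR = 0.46046/0.18074 = 2.54762
AR% = (RR − 1)/RR × 100 = (2.54762 − 1)/2.54762 × 100 = 60.7476%

60.7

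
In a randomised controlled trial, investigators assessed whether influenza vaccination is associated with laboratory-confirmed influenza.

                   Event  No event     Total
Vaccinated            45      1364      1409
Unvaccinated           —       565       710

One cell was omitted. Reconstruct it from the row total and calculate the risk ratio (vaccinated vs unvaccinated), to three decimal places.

0.156

The missing cell is in the unexposed row: 710 − 565 = 145.
So a = 45, b = 1364, c = 145, d = 565.
RR = [a/(a+b)] / [c/(c+d)] = (45/1409) / (145/710) = 0.03194/0.20423 = 0.15638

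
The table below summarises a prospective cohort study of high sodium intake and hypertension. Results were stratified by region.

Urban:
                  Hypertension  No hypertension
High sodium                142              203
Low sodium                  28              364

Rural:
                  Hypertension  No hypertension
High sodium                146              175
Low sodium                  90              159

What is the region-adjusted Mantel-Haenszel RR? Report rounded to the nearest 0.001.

2.184

RR_MH = Σ(aᵢ·n₀ᵢ/nᵢ) / Σ(cᵢ·n₁ᵢ/nᵢ), with n₁ᵢ = aᵢ+bᵢ (exposed), n₀ᵢ = cᵢ+dᵢ (unexposed), nᵢ = n₁ᵢ+n₀ᵢ.
Stratum 1 (Urban): n₁ = 345, n₀ = 392, n = 737; a·n₀/n = 142·392/737 = 75.5278; c·n₁/n = 28·345/737 = 13.1072
Stratum 2 (Rural): n₁ = 321, n₀ = 249, n = 570; a·n₀/n = 146·249/570 = 63.7789; c·n₁/n = 90·321/570 = 50.6842
RR_MH = (75.5278 + 63.7789) / (13.1072 + 50.6842) = 139.3068 / 63.7914 = 2.18379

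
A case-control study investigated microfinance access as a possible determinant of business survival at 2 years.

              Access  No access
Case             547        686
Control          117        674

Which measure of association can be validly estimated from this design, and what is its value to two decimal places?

4.59

Reading the table with exposure as columns: a = 547 (Access, case), b = 117 (Access, non-case), c = 686 (No access, case), d = 674.
This is a case-control study: participants were sampled on outcome status, so risks in the source population cannot be estimated directly — relative risk is not valid here. The odds ratio is the appropriate measure.
OR = (a·d)/(b·c) = (547 × 674) / (117 × 686) = 368678 / 80262 = 4.59343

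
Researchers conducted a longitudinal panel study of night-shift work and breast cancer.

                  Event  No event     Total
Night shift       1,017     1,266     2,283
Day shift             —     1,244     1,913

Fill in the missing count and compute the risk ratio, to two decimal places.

The missing cell is in the unexposed row: 1913 − 1244 = 669.
So a = 1017, b = 1266, c = 669, d = 1244.
RR = [a/(a+b)] / [c/(c+d)] = (1017/2283) / (669/1913) = 0.44547/0.34971 = 1.27381

1.27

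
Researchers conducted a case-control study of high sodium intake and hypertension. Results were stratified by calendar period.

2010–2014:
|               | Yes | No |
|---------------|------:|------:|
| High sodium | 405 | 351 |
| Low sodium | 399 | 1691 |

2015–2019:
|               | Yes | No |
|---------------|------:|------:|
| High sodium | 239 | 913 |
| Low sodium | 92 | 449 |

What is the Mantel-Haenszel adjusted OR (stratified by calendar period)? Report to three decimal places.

3.076

OR_MH = Σ(aᵢdᵢ/nᵢ) / Σ(bᵢcᵢ/nᵢ), where nᵢ is the stratum total.
Stratum 1 (2010–2014): n = 2846; a·d/n = 405·1691/2846 = 240.6377; b·c/n = 351·399/2846 = 49.2091
Stratum 2 (2015–2019): n = 1693; a·d/n = 239·449/1693 = 63.3851; b·c/n = 913·92/1693 = 49.6137
OR_MH = (240.6377 + 63.3851) / (49.2091 + 49.6137) = 304.0229 / 98.8228 = 3.07645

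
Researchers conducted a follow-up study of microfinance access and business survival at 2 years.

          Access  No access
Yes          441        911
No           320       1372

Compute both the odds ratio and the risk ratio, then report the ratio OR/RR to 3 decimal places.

Reading the table with exposure as columns: a = 441 (Access, case), b = 320 (Access, non-case), c = 911 (No access, case), d = 1372.
OR = (441·1372)/(320·911) = 605052/291520 = 2.07551
Risk in exposed = 441/761 = 0.57950; risk in unexposed = 911/2283 = 0.39904; RR = 1.45225
OR/RR = 2.07551 / 1.45225 = 1.42917
The outcome is not rare, so the OR lies further from 1 than the RR.

1.429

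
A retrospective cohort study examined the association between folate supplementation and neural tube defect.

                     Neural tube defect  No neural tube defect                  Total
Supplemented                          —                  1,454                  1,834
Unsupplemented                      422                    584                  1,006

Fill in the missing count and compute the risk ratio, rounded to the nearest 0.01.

0.49

The missing cell is in the exposed row: 1834 − 1454 = 380.
So a = 380, b = 1454, c = 422, d = 584.
RR = [a/(a+b)] / [c/(c+d)] = (380/1834) / (422/1006) = 0.20720/0.41948 = 0.49393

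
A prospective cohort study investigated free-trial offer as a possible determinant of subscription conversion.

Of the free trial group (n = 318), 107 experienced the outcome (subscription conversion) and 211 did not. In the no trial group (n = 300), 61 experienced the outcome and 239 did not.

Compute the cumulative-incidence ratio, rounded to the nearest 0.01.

1.65

From the description: a = 107, b = 211, c = 61, d = 239.
Risk in exposed = 107/318 = 0.33648; risk in unexposed = 61/300 = 0.20333.
RR = 0.33648 / 0.20333 = 1.65481
The risk among the exposed is 1.65 times that among the unexposed.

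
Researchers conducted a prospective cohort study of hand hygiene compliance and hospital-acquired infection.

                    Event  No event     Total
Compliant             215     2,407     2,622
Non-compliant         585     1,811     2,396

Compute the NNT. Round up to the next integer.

7

Risk in treated group = 215/2622 = 0.08200; risk in control = 585/2396 = 0.24416.
Absolute risk reduction = 0.24416 − 0.08200 = 0.16216
NNT = 1 / ARR = 1 / 0.16216 = 6.167 → round up → 7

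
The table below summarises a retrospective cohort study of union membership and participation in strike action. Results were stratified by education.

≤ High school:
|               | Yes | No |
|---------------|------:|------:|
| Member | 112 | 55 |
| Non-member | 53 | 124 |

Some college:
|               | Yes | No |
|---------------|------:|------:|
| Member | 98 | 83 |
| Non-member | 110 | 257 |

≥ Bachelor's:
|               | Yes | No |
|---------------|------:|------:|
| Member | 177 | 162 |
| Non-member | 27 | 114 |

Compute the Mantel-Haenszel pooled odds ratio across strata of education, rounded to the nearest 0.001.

3.748

OR_MH = Σ(aᵢdᵢ/nᵢ) / Σ(bᵢcᵢ/nᵢ), where nᵢ is the stratum total.
Stratum 1 (≤ High school): n = 344; a·d/n = 112·124/344 = 40.3721; b·c/n = 55·53/344 = 8.4738
Stratum 2 (Some college): n = 548; a·d/n = 98·257/548 = 45.9599; b·c/n = 83·110/548 = 16.6606
Stratum 3 (≥ Bachelor's): n = 480; a·d/n = 177·114/480 = 42.0375; b·c/n = 162·27/480 = 9.1125
OR_MH = (40.3721 + 45.9599 + 42.0375) / (8.4738 + 16.6606 + 9.1125) = 128.3694 / 34.2469 = 3.74835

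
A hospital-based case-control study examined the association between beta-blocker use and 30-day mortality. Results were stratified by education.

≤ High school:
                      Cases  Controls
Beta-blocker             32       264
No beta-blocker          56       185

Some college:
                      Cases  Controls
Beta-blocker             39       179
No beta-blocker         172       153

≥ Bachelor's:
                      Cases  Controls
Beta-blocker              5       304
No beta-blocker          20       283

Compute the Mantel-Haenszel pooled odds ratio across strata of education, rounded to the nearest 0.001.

0.258

OR_MH = Σ(aᵢdᵢ/nᵢ) / Σ(bᵢcᵢ/nᵢ), where nᵢ is the stratum total.
Stratum 1 (≤ High school): n = 537; a·d/n = 32·185/537 = 11.0242; b·c/n = 264·56/537 = 27.5307
Stratum 2 (Some college): n = 543; a·d/n = 39·153/543 = 10.9890; b·c/n = 179·172/543 = 56.6998
Stratum 3 (≥ Bachelor's): n = 612; a·d/n = 5·283/612 = 2.3121; b·c/n = 304·20/612 = 9.9346
OR_MH = (11.0242 + 10.9890 + 2.3121) / (27.5307 + 56.6998 + 9.9346) = 24.3253 / 94.1652 = 0.25833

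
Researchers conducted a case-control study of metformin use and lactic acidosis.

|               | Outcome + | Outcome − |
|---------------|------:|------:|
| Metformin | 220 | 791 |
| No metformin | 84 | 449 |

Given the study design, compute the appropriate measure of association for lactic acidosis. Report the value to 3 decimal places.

Cells: a = 220, b = 791, c = 84, d = 449.
This is a case-control study: participants were sampled on outcome status, so risks in the source population cannot be estimated directly — relative risk is not valid here. The odds ratio is the appropriate measure.
OR = (a·d)/(b·c) = (220 × 449) / (791 × 84) = 98780 / 66444 = 1.48667

1.487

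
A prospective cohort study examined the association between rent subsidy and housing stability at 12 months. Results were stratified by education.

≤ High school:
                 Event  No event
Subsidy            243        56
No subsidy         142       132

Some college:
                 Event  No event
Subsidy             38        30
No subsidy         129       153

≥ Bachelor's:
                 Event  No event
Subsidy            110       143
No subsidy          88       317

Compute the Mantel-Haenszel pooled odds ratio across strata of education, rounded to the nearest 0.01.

OR_MH = Σ(aᵢdᵢ/nᵢ) / Σ(bᵢcᵢ/nᵢ), where nᵢ is the stratum total.
Stratum 1 (≤ High school): n = 573; a·d/n = 243·132/573 = 55.9791; b·c/n = 56·142/573 = 13.8778
Stratum 2 (Some college): n = 350; a·d/n = 38·153/350 = 16.6114; b·c/n = 30·129/350 = 11.0571
Stratum 3 (≥ Bachelor's): n = 658; a·d/n = 110·317/658 = 52.9939; b·c/n = 143·88/658 = 19.1246
OR_MH = (55.9791 + 16.6114 + 52.9939) / (13.8778 + 11.0571 + 19.1246) = 125.5844 / 44.0596 = 2.85033

2.85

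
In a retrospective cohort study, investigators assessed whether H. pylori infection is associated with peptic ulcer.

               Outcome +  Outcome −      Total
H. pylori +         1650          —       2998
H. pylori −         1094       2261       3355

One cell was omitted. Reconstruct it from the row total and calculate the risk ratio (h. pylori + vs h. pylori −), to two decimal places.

1.69

The missing cell is in the exposed row: 2998 − 1650 = 1348.
So a = 1650, b = 1348, c = 1094, d = 2261.
RR = [a/(a+b)] / [c/(c+d)] = (1650/2998) / (1094/3355) = 0.55037/0.32608 = 1.68783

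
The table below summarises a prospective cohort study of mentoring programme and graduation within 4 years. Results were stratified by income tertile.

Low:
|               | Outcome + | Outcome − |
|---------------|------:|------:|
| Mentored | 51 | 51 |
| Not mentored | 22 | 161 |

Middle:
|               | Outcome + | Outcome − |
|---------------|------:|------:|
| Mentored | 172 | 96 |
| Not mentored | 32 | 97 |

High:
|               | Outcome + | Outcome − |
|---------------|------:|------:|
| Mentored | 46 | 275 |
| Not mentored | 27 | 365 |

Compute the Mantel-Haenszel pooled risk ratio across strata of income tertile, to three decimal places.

2.737

RR_MH = Σ(aᵢ·n₀ᵢ/nᵢ) / Σ(cᵢ·n₁ᵢ/nᵢ), with n₁ᵢ = aᵢ+bᵢ (exposed), n₀ᵢ = cᵢ+dᵢ (unexposed), nᵢ = n₁ᵢ+n₀ᵢ.
Stratum 1 (Low): n₁ = 102, n₀ = 183, n = 285; a·n₀/n = 51·183/285 = 32.7474; c·n₁/n = 22·102/285 = 7.8737
Stratum 2 (Middle): n₁ = 268, n₀ = 129, n = 397; a·n₀/n = 172·129/397 = 55.8892; c·n₁/n = 32·268/397 = 21.6020
Stratum 3 (High): n₁ = 321, n₀ = 392, n = 713; a·n₀/n = 46·392/713 = 25.2903; c·n₁/n = 27·321/713 = 12.1557
RR_MH = (32.7474 + 55.8892 + 25.2903) / (7.8737 + 21.6020 + 12.1557) = 113.9269 / 41.6314 = 2.73656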